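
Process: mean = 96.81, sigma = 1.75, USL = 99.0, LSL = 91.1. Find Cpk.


Cpu = (USL - mean) / (3*sigma) = (99.0 - 96.81) / (3*1.75) = 0.4171
Cpl = (mean - LSL) / (3*sigma) = (96.81 - 91.1) / (3*1.75) = 1.0876
Cpk = min(Cpu, Cpl) = 0.4171

0.4171


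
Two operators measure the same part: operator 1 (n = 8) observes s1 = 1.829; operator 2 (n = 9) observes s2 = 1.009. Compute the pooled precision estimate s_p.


s_p = sqrt(((n1-1)*s1^2 + (n2-1)*s2^2) / (n1+n2-2))
numerator = (8-1)*1.829^2 + (9-1)*1.009^2 = 23.416687 + 8.144648 = 31.561335
denominator = 8 + 9 - 2 = 15
s_p^2 = 31.561335 / 15 = 2.104089
s_p = sqrt(2.104089) = 1.4505

1.4505


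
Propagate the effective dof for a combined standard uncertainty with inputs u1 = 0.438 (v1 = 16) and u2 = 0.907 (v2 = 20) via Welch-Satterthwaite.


uc = sqrt(u1^2 + u2^2) = sqrt(0.438^2 + 0.907^2) = 1.0072204
v_eff = uc^4 / (u1^4/v1 + u2^4/v2)
= 1.0072204^4 / (0.438^4/16 + 0.907^4/20)
= 1.0291959 / 0.036137826
v_eff = 28.4797

28.4797


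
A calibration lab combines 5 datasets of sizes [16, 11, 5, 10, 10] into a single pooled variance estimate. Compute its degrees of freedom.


nu = sum_i (n_i - 1)
nu = ((16 - 1) + (11 - 1) + (5 - 1) + (10 - 1) + (10 - 1))
nu = 15 + 10 + 4 + 9 + 9
nu = 47

47


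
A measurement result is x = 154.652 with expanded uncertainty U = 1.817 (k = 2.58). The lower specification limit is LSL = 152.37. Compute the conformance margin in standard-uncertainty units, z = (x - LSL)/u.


u = U / k = 1.817 / 2.58 = 0.70426357
margin = |LSL - x| = |152.37 - 154.652| = 2.282
z = margin / u = 2.282 / 0.70426357
z = 3.2403

3.2403


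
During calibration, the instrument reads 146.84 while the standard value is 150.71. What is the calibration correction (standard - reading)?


Correction = standard - reading
= 150.71 - 146.84
= 3.8700

3.8700


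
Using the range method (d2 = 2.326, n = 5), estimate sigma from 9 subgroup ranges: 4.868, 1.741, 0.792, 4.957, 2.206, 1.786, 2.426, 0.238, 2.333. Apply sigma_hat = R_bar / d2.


R_bar = (4.868 + 1.741 + 0.792 + 4.957 + 2.206 + 1.786 + 2.426 + 0.238 + 2.333) / 9
R_bar = 21.347 / 9 = 2.3718889
sigma_hat = R_bar / d2 = 2.3718889 / 2.326 = 1.0197

1.0197


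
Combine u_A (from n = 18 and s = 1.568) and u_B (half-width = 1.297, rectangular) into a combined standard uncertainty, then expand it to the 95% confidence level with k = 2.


u_A = s / sqrt(n) = 1.568 / sqrt(18) = 0.36958114
u_B = half_width / sqrt(3) = 1.297 / sqrt(3) = 0.7488233
uc = sqrt(u_A^2 + u_B^2) = sqrt(0.36958114^2 + 0.7488233^2) = 0.83506081
U = k * uc = 2 * 0.83506081
U = 1.6701

1.6701


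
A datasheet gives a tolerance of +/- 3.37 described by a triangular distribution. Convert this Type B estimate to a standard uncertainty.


u_B = half_width / sqrt(6)
u_B = 3.37 / 2.4494897
u_B = 1.3758

1.3758


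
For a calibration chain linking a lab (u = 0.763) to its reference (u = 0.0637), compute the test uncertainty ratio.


TUR = u_lab / u_ref
= 0.763 / 0.0637
= 11.9780

11.9780


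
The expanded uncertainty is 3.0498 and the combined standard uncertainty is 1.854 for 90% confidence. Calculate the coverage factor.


k = U / uc
k = 3.0498 / 1.854
k = 1.645

1.645


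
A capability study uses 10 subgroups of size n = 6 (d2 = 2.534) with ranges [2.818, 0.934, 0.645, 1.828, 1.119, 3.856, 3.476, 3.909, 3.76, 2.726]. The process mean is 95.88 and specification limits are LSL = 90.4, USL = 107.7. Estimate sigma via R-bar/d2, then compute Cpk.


R_bar = (2.818 + 0.934 + 0.645 + 1.828 + 1.119 + 3.856 + 3.476 + 3.909 + 3.76 + 2.726) / 10 = 2.5071
sigma = R_bar / d2 = 2.5071 / 2.534 = 0.98938437
Cp = (USL - LSL)/(6*sigma) = (107.7 - 90.4)/(6*0.98938437) = 2.9143
Cpu = (107.7 - 95.88)/(3*0.98938437) = 3.9823
Cpl = (95.88 - 90.4)/(3*0.98938437) = 1.8463
Cpk = min(Cpu, Cpl) = 1.8463

1.8463


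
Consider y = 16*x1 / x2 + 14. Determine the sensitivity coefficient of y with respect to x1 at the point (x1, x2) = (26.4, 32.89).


y = 16*x1 / x2 + 14
dy/dx1 = 16/x2
Evaluate at x2 = 32.89: c1 = 16 / 32.89
c1 = 0.4865

0.4865


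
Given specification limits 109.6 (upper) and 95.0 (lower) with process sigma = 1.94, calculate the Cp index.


Cp = (USL - LSL) / (6 * sigma)
= (109.6 - 95.0) / (6 * 1.94)
= 14.6000 / 11.6400
= 1.2543

1.2543


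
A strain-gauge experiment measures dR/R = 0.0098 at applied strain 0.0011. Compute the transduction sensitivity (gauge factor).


GF = (dR/R) / epsilon
= 0.0098 / 0.0011
= 8.9091

8.9091


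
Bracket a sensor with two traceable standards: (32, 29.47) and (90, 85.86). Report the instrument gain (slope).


slope = (y2 - y1) / (x2 - x1)
= (85.86 - 29.47) / (90 - 32)
= 56.3900 / 58
= 0.9722

0.9722


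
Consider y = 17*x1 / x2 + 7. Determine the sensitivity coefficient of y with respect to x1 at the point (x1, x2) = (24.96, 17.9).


y = 17*x1 / x2 + 7
dy/dx1 = 17/x2
Evaluate at x2 = 17.9: c1 = 17 / 17.9
c1 = 0.9497

0.9497


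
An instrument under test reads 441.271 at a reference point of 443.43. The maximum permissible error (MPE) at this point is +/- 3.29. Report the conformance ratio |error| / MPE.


e = indication - reference = 441.271 - 443.43 = -2.1590
|e| = 2.1590
ratio = |e| / MPE = 2.1590 / 3.29
ratio = 0.6562

0.6562


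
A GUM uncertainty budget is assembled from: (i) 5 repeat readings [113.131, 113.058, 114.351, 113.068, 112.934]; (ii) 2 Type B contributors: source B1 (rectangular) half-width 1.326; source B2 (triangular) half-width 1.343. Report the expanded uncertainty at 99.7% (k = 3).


mean = (113.131 + 113.058 + 114.351 + 113.068 + 112.934) / 5 = 113.3084
s = sqrt(sum((x - mean)^2)/(n-1)) = 0.58718677
u_A = s / sqrt(n) = 0.58718677 / sqrt(5) = 0.26259791
u_B1 = 1.326 / sqrt(3) = 0.76556646
u_B2 = 1.343 / sqrt(6) = 0.54827745
uc = sqrt(0.26259791^2 + 0.76556646^2 + 0.54827745^2) = 0.97757753
U = k * uc = 3 * 0.97757753
U = 2.9327

2.9327


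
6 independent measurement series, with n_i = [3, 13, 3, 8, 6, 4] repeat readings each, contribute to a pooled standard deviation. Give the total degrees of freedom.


nu = sum_i (n_i - 1)
nu = ((3 - 1) + (13 - 1) + (3 - 1) + (8 - 1) + (6 - 1) + (4 - 1))
nu = 2 + 12 + 2 + 7 + 5 + 3
nu = 31

31


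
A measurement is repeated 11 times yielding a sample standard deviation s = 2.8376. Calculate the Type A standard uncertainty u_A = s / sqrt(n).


u_A = s / sqrt(n)
u_A = 2.8376 / sqrt(11)
u_A = 2.8376 / 3.3166248
u_A = 0.8556

0.8556


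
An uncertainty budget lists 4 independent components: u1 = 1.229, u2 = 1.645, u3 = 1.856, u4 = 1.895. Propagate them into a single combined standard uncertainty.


uc = sqrt(1.229^2 + 1.645^2 + 1.856^2 + 1.895^2)
uc = sqrt(11.252227)
uc = 3.3544

3.3544


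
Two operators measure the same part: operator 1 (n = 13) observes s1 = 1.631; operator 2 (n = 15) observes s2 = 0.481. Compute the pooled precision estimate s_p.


s_p = sqrt(((n1-1)*s1^2 + (n2-1)*s2^2) / (n1+n2-2))
numerator = (13-1)*1.631^2 + (15-1)*0.481^2 = 31.921932 + 3.239054 = 35.160986
denominator = 13 + 15 - 2 = 26
s_p^2 = 35.160986 / 26 = 1.3523456
s_p = sqrt(1.3523456) = 1.1629

1.1629


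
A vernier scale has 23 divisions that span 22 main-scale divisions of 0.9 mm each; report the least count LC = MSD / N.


LC = MSD / n_div
= 0.9 / 23
= 0.0391

0.0391


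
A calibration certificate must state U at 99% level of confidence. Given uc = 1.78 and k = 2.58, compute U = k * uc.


U = k * uc
U = 2.58 * 1.78
U = 4.5924

4.5924


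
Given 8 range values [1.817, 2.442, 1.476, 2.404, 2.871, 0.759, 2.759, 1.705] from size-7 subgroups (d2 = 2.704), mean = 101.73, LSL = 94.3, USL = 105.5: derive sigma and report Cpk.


R_bar = (1.817 + 2.442 + 1.476 + 2.404 + 2.871 + 0.759 + 2.759 + 1.705) / 8 = 2.029125
sigma = R_bar / d2 = 2.029125 / 2.704 = 0.75041605
Cp = (USL - LSL)/(6*sigma) = (105.5 - 94.3)/(6*0.75041605) = 2.4875
Cpu = (105.5 - 101.73)/(3*0.75041605) = 1.6746
Cpl = (101.73 - 94.3)/(3*0.75041605) = 3.3004
Cpk = min(Cpu, Cpl) = 1.6746

1.6746


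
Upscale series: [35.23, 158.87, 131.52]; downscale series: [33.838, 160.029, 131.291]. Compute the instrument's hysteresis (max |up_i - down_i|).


|35.23 - 33.838| = 1.3920
|158.87 - 160.029| = 1.1590
|131.52 - 131.291| = 0.2290
hysteresis = max(diffs) = 1.3920

1.3920


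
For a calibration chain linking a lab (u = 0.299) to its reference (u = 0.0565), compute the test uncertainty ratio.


TUR = u_lab / u_ref
= 0.299 / 0.0565
= 5.2920

5.2920


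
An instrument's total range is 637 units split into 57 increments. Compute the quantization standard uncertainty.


resolution = range / divisions
resolution = 637 / 57 = 11.175439
u_res = resolution / (2*sqrt(3))
u_res = 11.175439 / 3.4641016
u_res = 3.2261

3.2261


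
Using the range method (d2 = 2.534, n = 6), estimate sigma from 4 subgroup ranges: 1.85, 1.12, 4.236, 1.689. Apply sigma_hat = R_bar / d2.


R_bar = (1.85 + 1.12 + 4.236 + 1.689) / 4
R_bar = 8.895 / 4 = 2.22375
sigma_hat = R_bar / d2 = 2.22375 / 2.534 = 0.8776

0.8776


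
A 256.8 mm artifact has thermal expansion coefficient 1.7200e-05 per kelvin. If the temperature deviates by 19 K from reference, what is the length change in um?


dL = L * alpha * dT
= 256.8 * 1.7200e-05 * 19
= 0.0839222 mm
dL_um = 0.0839222 * 1000 = 83.9222 um

83.9222


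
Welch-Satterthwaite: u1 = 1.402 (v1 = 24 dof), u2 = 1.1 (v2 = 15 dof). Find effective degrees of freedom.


uc = sqrt(u1^2 + u2^2) = sqrt(1.402^2 + 1.1^2) = 1.7820224
v_eff = uc^4 / (u1^4/v1 + u2^4/v2)
= 1.7820224^4 / (1.402^4/24 + 1.1^4/15)
= 10.08446 / 0.25858996
v_eff = 38.9979

38.9979


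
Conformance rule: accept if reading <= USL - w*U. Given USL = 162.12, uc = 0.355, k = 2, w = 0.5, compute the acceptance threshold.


U = k * uc = 2 * 0.355 = 0.71
guard band g = w * U = 0.5 * 0.71 = 0.355
AL = USL - g = 162.12 - 0.355
AL = 161.7650

161.7650


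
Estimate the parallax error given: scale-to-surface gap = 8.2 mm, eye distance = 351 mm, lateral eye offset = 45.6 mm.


error = h * offset / d
= 8.2 * 45.6 / 351
= 1.0653

1.0653


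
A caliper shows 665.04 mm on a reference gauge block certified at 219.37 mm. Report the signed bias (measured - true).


Systematic error = measured - true
= 665.04 - 219.37
= 445.6700

445.6700


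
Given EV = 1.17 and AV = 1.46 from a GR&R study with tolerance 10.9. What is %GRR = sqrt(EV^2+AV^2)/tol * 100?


GRR = sqrt(EV^2 + AV^2) = sqrt(1.17^2 + 1.46^2) = 1.8709623
%GRR = GRR / tol * 100 = 1.8709623 / 10.9 * 100
%GRR = 17.1648

17.1648


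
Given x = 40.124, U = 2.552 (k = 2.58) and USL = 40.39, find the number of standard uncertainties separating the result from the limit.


u = U / k = 2.552 / 2.58 = 0.98914729
margin = |USL - x| = |40.39 - 40.124| = 0.266
z = margin / u = 0.266 / 0.98914729
z = 0.2689

0.2689


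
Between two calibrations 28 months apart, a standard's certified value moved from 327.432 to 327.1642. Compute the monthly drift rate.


rate = (v2 - v1) / months
= (327.1642 - 327.432) / 28
= -0.2678 / 28
= -0.0096

-0.0096


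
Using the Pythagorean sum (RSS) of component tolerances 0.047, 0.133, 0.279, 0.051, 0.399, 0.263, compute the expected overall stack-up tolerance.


RSS = sqrt(0.047^2 + 0.133^2 + 0.279^2 + 0.051^2 + 0.399^2 + 0.263^2)
= sqrt(0.32871)
= 0.5733

0.5733


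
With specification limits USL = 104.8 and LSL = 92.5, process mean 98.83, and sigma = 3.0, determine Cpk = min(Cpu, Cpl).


Cpu = (USL - mean) / (3*sigma) = (104.8 - 98.83) / (3*3.0) = 0.6633
Cpl = (mean - LSL) / (3*sigma) = (98.83 - 92.5) / (3*3.0) = 0.7033
Cpk = min(Cpu, Cpl) = 0.6633

0.6633


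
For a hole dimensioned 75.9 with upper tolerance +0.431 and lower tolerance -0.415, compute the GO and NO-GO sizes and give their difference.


GO = nominal - lower_tol (smallest hole = maximum material condition)
GO = 75.9 - 0.415 = 75.485
NO-GO = nominal + upper_tol (largest hole = least material condition)
NO-GO = 75.9 + 0.431 = 76.331
spread = NO-GO - GO = 76.331 - 75.485 = 0.8460

0.8460


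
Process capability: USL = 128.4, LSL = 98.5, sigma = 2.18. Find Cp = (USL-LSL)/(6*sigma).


Cp = (USL - LSL) / (6 * sigma)
= (128.4 - 98.5) / (6 * 2.18)
= 29.9000 / 13.0800
= 2.2859

2.2859


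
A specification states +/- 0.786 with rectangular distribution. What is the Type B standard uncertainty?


u_B = half_width / sqrt(3)
u_B = 0.786 / 1.7320508
u_B = 0.4538

0.4538


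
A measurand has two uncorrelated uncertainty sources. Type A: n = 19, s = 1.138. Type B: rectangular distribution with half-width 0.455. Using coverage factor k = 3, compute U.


u_A = s / sqrt(n) = 1.138 / sqrt(19) = 0.26107511
u_B = half_width / sqrt(3) = 0.455 / sqrt(3) = 0.26269437
uc = sqrt(u_A^2 + u_B^2) = sqrt(0.26107511^2 + 0.26269437^2) = 0.37036272
U = k * uc = 3 * 0.37036272
U = 1.1111

1.1111


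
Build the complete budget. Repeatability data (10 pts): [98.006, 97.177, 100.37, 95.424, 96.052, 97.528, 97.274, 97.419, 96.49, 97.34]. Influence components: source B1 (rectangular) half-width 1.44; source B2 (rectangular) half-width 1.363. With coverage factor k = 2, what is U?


mean = (98.006 + 97.177 + 100.37 + 95.424 + 96.052 + 97.528 + 97.274 + 97.419 + 96.49 + 97.34) / 10 = 97.308
s = sqrt(sum((x - mean)^2)/(n-1)) = 1.3224231
u_A = s / sqrt(n) = 1.3224231 / sqrt(10) = 0.4181869
u_B1 = 1.44 / sqrt(3) = 0.83138439
u_B2 = 1.363 / sqrt(3) = 0.78692842
uc = sqrt(0.4181869^2 + 0.83138439^2 + 0.78692842^2) = 1.2187439
U = k * uc = 2 * 1.2187439
U = 2.4375

2.4375


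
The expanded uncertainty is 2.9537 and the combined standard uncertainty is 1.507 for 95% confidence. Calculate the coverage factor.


k = U / uc
k = 2.9537 / 1.507
k = 1.96

1.96


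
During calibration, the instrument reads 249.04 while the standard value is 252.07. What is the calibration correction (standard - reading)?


Correction = standard - reading
= 252.07 - 249.04
= 3.0300

3.0300


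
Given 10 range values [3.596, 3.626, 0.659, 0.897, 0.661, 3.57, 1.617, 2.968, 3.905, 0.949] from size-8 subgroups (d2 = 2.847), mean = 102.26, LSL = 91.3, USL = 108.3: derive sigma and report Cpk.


R_bar = (3.596 + 3.626 + 0.659 + 0.897 + 0.661 + 3.57 + 1.617 + 2.968 + 3.905 + 0.949) / 10 = 2.2448
sigma = R_bar / d2 = 2.2448 / 2.847 = 0.7884791
Cp = (USL - LSL)/(6*sigma) = (108.3 - 91.3)/(6*0.7884791) = 3.5934
Cpu = (108.3 - 102.26)/(3*0.7884791) = 2.5534
Cpl = (102.26 - 91.3)/(3*0.7884791) = 4.6334
Cpk = min(Cpu, Cpl) = 2.5534

2.5534


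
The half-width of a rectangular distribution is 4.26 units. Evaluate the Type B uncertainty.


u_B = half_width / sqrt(3)
u_B = 4.26 / 1.7320508
u_B = 2.4595

2.4595


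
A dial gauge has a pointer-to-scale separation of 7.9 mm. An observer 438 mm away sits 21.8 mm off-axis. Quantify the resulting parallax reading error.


error = h * offset / d
= 7.9 * 21.8 / 438
= 0.3932

0.3932


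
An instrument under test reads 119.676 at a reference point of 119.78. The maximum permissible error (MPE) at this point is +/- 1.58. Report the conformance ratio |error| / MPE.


e = indication - reference = 119.676 - 119.78 = -0.1040
|e| = 0.1040
ratio = |e| / MPE = 0.1040 / 1.58
ratio = 0.0658

0.0658


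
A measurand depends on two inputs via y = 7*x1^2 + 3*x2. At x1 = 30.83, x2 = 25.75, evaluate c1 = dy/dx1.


y = 7*x1^2 + 3*x2
dy/dx1 = 2*7*x1
Evaluate at x1 = 30.83: c1 = 14 * 30.83
c1 = 431.6200

431.6200


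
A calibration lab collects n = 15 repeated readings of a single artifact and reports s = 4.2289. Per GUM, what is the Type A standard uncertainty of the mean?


u_A = s / sqrt(n)
u_A = 4.2289 / sqrt(15)
u_A = 4.2289 / 3.8729833
u_A = 1.0919

1.0919


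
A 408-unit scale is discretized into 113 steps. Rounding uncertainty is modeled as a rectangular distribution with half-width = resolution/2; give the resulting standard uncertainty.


resolution = range / divisions
resolution = 408 / 113 = 3.6106195
u_res = resolution / (2*sqrt(3))
u_res = 3.6106195 / 3.4641016
u_res = 1.0423

1.0423


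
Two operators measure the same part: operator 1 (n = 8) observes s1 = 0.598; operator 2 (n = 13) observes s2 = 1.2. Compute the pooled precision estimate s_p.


s_p = sqrt(((n1-1)*s1^2 + (n2-1)*s2^2) / (n1+n2-2))
numerator = (8-1)*0.598^2 + (13-1)*1.2^2 = 2.503228 + 17.28 = 19.783228
denominator = 8 + 13 - 2 = 19
s_p^2 = 19.783228 / 19 = 1.0412225
s_p = sqrt(1.0412225) = 1.0204

1.0204


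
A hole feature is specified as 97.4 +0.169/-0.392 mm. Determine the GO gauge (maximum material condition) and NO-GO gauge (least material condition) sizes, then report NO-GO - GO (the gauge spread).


GO = nominal - lower_tol (smallest hole = maximum material condition)
GO = 97.4 - 0.392 = 97.008
NO-GO = nominal + upper_tol (largest hole = least material condition)
NO-GO = 97.4 + 0.169 = 97.569
spread = NO-GO - GO = 97.569 - 97.008 = 0.5610

0.5610


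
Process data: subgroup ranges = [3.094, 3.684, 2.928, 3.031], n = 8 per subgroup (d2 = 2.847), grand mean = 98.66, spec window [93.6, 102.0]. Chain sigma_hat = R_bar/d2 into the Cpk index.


R_bar = (3.094 + 3.684 + 2.928 + 3.031) / 4 = 3.18425
sigma = R_bar / d2 = 3.18425 / 2.847 = 1.118458
Cp = (USL - LSL)/(6*sigma) = (102.0 - 93.6)/(6*1.118458) = 1.2517
Cpu = (102.0 - 98.66)/(3*1.118458) = 0.9954
Cpl = (98.66 - 93.6)/(3*1.118458) = 1.5080
Cpk = min(Cpu, Cpl) = 0.9954

0.9954


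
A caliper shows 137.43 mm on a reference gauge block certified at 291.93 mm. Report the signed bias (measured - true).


Systematic error = measured - true
= 137.43 - 291.93
= -154.5000

-154.5000


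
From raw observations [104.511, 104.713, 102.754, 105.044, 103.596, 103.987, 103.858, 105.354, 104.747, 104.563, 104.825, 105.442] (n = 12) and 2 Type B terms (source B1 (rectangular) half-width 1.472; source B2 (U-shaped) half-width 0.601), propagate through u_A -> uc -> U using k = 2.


mean = (104.511 + 104.713 + 102.754 + 105.044 + 103.596 + 103.987 + 103.858 + 105.354 + 104.747 + 104.563 + 104.825 + 105.442) / 12 = 104.4495
s = sqrt(sum((x - mean)^2)/(n-1)) = 0.77689188
u_A = s / sqrt(n) = 0.77689188 / sqrt(12) = 0.22426937
u_B1 = 1.472 / sqrt(3) = 0.8498596
u_B2 = 0.601 / sqrt(2) = 0.42497118
uc = sqrt(0.22426937^2 + 0.8498596^2 + 0.42497118^2) = 0.97629841
U = k * uc = 2 * 0.97629841
U = 1.9526

1.9526


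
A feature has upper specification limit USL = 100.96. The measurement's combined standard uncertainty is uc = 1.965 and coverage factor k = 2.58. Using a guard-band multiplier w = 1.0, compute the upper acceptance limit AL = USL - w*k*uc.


U = k * uc = 2.58 * 1.965 = 5.0697
guard band g = w * U = 1.0 * 5.0697 = 5.0697
AL = USL - g = 100.96 - 5.0697
AL = 95.8903

95.8903


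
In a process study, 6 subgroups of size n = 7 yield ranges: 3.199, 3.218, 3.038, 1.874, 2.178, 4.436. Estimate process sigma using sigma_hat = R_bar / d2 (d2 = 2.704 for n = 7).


R_bar = (3.199 + 3.218 + 3.038 + 1.874 + 2.178 + 4.436) / 6
R_bar = 17.943 / 6 = 2.9905
sigma_hat = R_bar / d2 = 2.9905 / 2.704 = 1.1060

1.1060


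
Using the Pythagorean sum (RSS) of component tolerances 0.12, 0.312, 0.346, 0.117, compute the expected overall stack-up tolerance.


RSS = sqrt(0.12^2 + 0.312^2 + 0.346^2 + 0.117^2)
= sqrt(0.245149)
= 0.4951

0.4951


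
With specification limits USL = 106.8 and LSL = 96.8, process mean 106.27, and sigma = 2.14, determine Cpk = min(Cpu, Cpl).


Cpu = (USL - mean) / (3*sigma) = (106.8 - 106.27) / (3*2.14) = 0.0826
Cpl = (mean - LSL) / (3*sigma) = (106.27 - 96.8) / (3*2.14) = 1.4751
Cpk = min(Cpu, Cpl) = 0.0826

0.0826


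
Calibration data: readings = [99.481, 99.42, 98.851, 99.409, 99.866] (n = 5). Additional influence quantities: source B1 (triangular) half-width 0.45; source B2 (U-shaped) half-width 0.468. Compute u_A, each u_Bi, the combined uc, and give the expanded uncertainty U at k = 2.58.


mean = (99.481 + 99.42 + 98.851 + 99.409 + 99.866) / 5 = 99.4054
s = sqrt(sum((x - mean)^2)/(n-1)) = 0.36244075
u_A = s / sqrt(n) = 0.36244075 / sqrt(5) = 0.16208843
u_B1 = 0.45 / sqrt(6) = 0.18371173
u_B2 = 0.468 / sqrt(2) = 0.33092597
uc = sqrt(0.16208843^2 + 0.18371173^2 + 0.33092597^2) = 0.41174586
U = k * uc = 2.58 * 0.41174586
U = 1.0623

1.0623


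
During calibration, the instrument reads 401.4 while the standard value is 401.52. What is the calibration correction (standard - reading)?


Correction = standard - reading
= 401.52 - 401.4
= 0.1200

0.1200


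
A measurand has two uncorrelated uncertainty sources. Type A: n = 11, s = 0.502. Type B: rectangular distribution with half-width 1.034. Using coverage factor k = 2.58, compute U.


u_A = s / sqrt(n) = 0.502 / sqrt(11) = 0.15135869
u_B = half_width / sqrt(3) = 1.034 / sqrt(3) = 0.59698018
uc = sqrt(u_A^2 + u_B^2) = sqrt(0.15135869^2 + 0.59698018^2) = 0.61586913
U = k * uc = 2.58 * 0.61586913
U = 1.5889

1.5889


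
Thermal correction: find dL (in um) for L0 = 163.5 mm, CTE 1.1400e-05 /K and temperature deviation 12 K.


dL = L * alpha * dT
= 163.5 * 1.1400e-05 * 12
= 0.0223668 mm
dL_um = 0.0223668 * 1000 = 22.3668 um

22.3668


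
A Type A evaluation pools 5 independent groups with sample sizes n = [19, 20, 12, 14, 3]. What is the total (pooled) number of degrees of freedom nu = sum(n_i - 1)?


nu = sum_i (n_i - 1)
nu = ((19 - 1) + (20 - 1) + (12 - 1) + (14 - 1) + (3 - 1))
nu = 18 + 19 + 11 + 13 + 2
nu = 63

63


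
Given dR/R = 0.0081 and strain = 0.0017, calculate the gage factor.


GF = (dR/R) / epsilon
= 0.0081 / 0.0017
= 4.7647

4.7647


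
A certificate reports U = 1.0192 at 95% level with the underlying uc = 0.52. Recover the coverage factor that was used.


k = U / uc
k = 1.0192 / 0.52
k = 1.96

1.96


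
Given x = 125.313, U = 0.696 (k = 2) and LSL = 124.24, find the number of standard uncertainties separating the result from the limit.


u = U / k = 0.696 / 2 = 0.348
margin = |LSL - x| = |124.24 - 125.313| = 1.073
z = margin / u = 1.073 / 0.348
z = 3.0833

3.0833


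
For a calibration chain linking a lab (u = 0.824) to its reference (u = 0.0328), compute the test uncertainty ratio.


TUR = u_lab / u_ref
= 0.824 / 0.0328
= 25.1220

25.1220


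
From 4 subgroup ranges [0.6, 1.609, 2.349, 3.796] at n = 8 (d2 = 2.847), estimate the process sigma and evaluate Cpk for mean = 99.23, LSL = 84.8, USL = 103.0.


R_bar = (0.6 + 1.609 + 2.349 + 3.796) / 4 = 2.0885
sigma = R_bar / d2 = 2.0885 / 2.847 = 0.73357921
Cp = (USL - LSL)/(6*sigma) = (103.0 - 84.8)/(6*0.73357921) = 4.1350
Cpu = (103.0 - 99.23)/(3*0.73357921) = 1.7131
Cpl = (99.23 - 84.8)/(3*0.73357921) = 6.5569
Cpk = min(Cpu, Cpl) = 1.7131

1.7131


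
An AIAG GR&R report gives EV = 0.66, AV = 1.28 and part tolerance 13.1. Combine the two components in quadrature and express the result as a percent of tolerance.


GRR = sqrt(EV^2 + AV^2) = sqrt(0.66^2 + 1.28^2) = 1.4401389
%GRR = GRR / tol * 100 = 1.4401389 / 13.1 * 100
%GRR = 10.9934

10.9934


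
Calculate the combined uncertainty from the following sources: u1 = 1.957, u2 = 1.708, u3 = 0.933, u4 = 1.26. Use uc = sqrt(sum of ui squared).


uc = sqrt(1.957^2 + 1.708^2 + 0.933^2 + 1.26^2)
uc = sqrt(9.205202)
uc = 3.0340

3.0340


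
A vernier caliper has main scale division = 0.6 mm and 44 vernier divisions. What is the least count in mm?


LC = MSD / n_div
= 0.6 / 44
= 0.0136

0.0136


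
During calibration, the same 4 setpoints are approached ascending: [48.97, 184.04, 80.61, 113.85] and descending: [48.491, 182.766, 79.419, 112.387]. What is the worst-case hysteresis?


|48.97 - 48.491| = 0.4790
|184.04 - 182.766| = 1.2740
|80.61 - 79.419| = 1.1910
|113.85 - 112.387| = 1.4630
hysteresis = max(diffs) = 1.4630

1.4630


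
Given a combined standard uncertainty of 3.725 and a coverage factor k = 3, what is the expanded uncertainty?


U = k * uc
U = 3 * 3.725
U = 11.1750

11.1750


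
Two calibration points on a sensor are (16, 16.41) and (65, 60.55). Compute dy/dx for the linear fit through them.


slope = (y2 - y1) / (x2 - x1)
= (60.55 - 16.41) / (65 - 16)
= 44.1400 / 49
= 0.9008

0.9008


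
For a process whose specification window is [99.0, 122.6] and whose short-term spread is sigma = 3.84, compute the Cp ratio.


Cp = (USL - LSL) / (6 * sigma)
= (122.6 - 99.0) / (6 * 3.84)
= 23.6000 / 23.0400
= 1.0243

1.0243


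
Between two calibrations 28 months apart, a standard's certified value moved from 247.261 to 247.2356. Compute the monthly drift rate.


rate = (v2 - v1) / months
= (247.2356 - 247.261) / 28
= -0.0254 / 28
= -9.0714e-04

-9.0714e-04


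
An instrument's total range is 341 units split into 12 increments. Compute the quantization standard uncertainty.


resolution = range / divisions
resolution = 341 / 12 = 28.416667
u_res = resolution / (2*sqrt(3))
u_res = 28.416667 / 3.4641016
u_res = 8.2032

8.2032


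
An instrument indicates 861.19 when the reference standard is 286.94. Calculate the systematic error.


Systematic error = measured - true
= 861.19 - 286.94
= 574.2500

574.2500


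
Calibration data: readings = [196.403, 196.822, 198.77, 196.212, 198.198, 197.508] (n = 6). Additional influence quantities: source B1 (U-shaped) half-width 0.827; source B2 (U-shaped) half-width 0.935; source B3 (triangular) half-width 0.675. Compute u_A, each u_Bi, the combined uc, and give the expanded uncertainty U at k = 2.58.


mean = (196.403 + 196.822 + 198.77 + 196.212 + 198.198 + 197.508) / 6 = 197.3188333
s = sqrt(sum((x - mean)^2)/(n-1)) = 1.0222795
u_A = s / sqrt(n) = 1.0222795 / sqrt(6) = 0.41734386
u_B1 = 0.827 / sqrt(2) = 0.58477731
u_B2 = 0.935 / sqrt(2) = 0.66114484
u_B3 = 0.675 / sqrt(6) = 0.2755676
uc = sqrt(0.41734386^2 + 0.58477731^2 + 0.66114484^2 + 0.2755676^2) = 1.0144902
U = k * uc = 2.58 * 1.0144902
U = 2.6174

2.6174


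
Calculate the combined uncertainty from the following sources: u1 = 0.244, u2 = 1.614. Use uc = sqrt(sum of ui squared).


uc = sqrt(0.244^2 + 1.614^2)
uc = sqrt(2.664532)
uc = 1.6323

1.6323


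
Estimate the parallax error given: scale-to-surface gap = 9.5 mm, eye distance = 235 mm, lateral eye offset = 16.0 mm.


error = h * offset / d
= 9.5 * 16.0 / 235
= 0.6468

0.6468


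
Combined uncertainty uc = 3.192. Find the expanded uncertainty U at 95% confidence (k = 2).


U = k * uc
U = 2 * 3.192
U = 6.3840

6.3840


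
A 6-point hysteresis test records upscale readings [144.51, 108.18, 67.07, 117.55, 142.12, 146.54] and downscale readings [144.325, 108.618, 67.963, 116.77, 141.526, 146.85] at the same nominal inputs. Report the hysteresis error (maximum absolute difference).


|144.51 - 144.325| = 0.1850
|108.18 - 108.618| = 0.4380
|67.07 - 67.963| = 0.8930
|117.55 - 116.77| = 0.7800
|142.12 - 141.526| = 0.5940
|146.54 - 146.85| = 0.3100
hysteresis = max(diffs) = 0.8930

0.8930


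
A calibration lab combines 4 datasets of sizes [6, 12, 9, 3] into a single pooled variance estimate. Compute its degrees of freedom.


nu = sum_i (n_i - 1)
nu = ((6 - 1) + (12 - 1) + (9 - 1) + (3 - 1))
nu = 5 + 11 + 8 + 2
nu = 26

26


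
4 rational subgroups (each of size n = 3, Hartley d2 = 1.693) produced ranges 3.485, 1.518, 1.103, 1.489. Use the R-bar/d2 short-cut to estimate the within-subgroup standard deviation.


R_bar = (3.485 + 1.518 + 1.103 + 1.489) / 4
R_bar = 7.595 / 4 = 1.89875
sigma_hat = R_bar / d2 = 1.89875 / 1.693 = 1.1215

1.1215


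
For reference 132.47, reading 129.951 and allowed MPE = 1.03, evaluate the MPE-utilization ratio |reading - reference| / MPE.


e = indication - reference = 129.951 - 132.47 = -2.5190
|e| = 2.5190
ratio = |e| / MPE = 2.5190 / 1.03
ratio = 2.4456

2.4456


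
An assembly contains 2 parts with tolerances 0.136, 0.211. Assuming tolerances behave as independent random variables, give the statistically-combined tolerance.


RSS = sqrt(0.136^2 + 0.211^2)
= sqrt(0.063017)
= 0.2510

0.2510


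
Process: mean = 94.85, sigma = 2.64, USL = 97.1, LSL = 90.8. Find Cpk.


Cpu = (USL - mean) / (3*sigma) = (97.1 - 94.85) / (3*2.64) = 0.2841
Cpl = (mean - LSL) / (3*sigma) = (94.85 - 90.8) / (3*2.64) = 0.5114
Cpk = min(Cpu, Cpl) = 0.2841

0.2841


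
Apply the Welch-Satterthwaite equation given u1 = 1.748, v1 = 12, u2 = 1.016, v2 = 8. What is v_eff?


uc = sqrt(u1^2 + u2^2) = sqrt(1.748^2 + 1.016^2) = 2.021821
v_eff = uc^4 / (u1^4/v1 + u2^4/v2)
= 2.021821^4 / (1.748^4/12 + 1.016^4/8)
= 16.709783 / 0.91120278
v_eff = 18.3382

18.3382


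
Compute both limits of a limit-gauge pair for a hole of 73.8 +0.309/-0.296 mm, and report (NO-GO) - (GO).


GO = nominal - lower_tol (smallest hole = maximum material condition)
GO = 73.8 - 0.296 = 73.504
NO-GO = nominal + upper_tol (largest hole = least material condition)
NO-GO = 73.8 + 0.309 = 74.109
spread = NO-GO - GO = 74.109 - 73.504 = 0.6050

0.6050


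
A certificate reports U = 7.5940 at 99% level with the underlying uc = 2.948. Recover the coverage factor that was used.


k = U / uc
k = 7.5940 / 2.948
k = 2.576

2.576


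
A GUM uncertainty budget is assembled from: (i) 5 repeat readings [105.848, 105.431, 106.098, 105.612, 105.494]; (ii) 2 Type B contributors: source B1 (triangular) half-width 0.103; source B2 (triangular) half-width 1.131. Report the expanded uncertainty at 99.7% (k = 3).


mean = (105.848 + 105.431 + 106.098 + 105.612 + 105.494) / 5 = 105.6966
s = sqrt(sum((x - mean)^2)/(n-1)) = 0.27513233
u_A = s / sqrt(n) = 0.27513233 / sqrt(5) = 0.12304292
u_B1 = 0.103 / sqrt(6) = 0.042049574
u_B2 = 1.131 / sqrt(6) = 0.46172882
uc = sqrt(0.12304292^2 + 0.042049574^2 + 0.46172882^2) = 0.47968868
U = k * uc = 3 * 0.47968868
U = 1.4391

1.4391


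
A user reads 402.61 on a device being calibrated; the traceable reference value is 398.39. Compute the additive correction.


Correction = standard - reading
= 398.39 - 402.61
= -4.2200

-4.2200


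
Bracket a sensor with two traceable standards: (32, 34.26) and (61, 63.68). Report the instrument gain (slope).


slope = (y2 - y1) / (x2 - x1)
= (63.68 - 34.26) / (61 - 32)
= 29.4200 / 29
= 1.0145

1.0145


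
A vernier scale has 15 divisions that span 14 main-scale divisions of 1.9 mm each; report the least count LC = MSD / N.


LC = MSD / n_div
= 1.9 / 15
= 0.1267

0.1267


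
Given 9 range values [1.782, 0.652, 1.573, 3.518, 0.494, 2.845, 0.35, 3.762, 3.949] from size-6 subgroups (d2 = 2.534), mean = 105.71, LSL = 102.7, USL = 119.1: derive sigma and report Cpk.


R_bar = (1.782 + 0.652 + 1.573 + 3.518 + 0.494 + 2.845 + 0.35 + 3.762 + 3.949) / 9 = 2.1027778
sigma = R_bar / d2 = 2.1027778 / 2.534 = 0.82982549
Cp = (USL - LSL)/(6*sigma) = (119.1 - 102.7)/(6*0.82982549) = 3.2939
Cpu = (119.1 - 105.71)/(3*0.82982549) = 5.3786
Cpl = (105.71 - 102.7)/(3*0.82982549) = 1.2091
Cpk = min(Cpu, Cpl) = 1.2091

1.2091


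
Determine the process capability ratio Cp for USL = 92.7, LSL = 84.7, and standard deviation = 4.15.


Cp = (USL - LSL) / (6 * sigma)
= (92.7 - 84.7) / (6 * 4.15)
= 8.0000 / 24.9000
= 0.3213

0.3213


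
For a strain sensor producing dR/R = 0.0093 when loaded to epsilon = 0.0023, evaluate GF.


GF = (dR/R) / epsilon
= 0.0093 / 0.0023
= 4.0435

4.0435


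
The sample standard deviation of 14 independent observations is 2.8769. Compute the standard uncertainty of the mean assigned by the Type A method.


u_A = s / sqrt(n)
u_A = 2.8769 / sqrt(14)
u_A = 2.8769 / 3.7416574
u_A = 0.7689

0.7689


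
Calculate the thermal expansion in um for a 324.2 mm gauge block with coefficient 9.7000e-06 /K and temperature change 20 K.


dL = L * alpha * dT
= 324.2 * 9.7000e-06 * 20
= 0.0628948 mm
dL_um = 0.0628948 * 1000 = 62.8948 um

62.8948


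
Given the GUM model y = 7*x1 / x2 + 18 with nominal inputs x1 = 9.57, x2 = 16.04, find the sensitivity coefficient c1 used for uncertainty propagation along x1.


y = 7*x1 / x2 + 18
dy/dx1 = 7/x2
Evaluate at x2 = 16.04: c1 = 7 / 16.04
c1 = 0.4364

0.4364


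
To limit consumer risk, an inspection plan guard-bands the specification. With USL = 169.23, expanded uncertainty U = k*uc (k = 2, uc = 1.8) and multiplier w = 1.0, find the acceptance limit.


U = k * uc = 2 * 1.8 = 3.6
guard band g = w * U = 1.0 * 3.6 = 3.6
AL = USL - g = 169.23 - 3.6
AL = 165.6300

165.6300


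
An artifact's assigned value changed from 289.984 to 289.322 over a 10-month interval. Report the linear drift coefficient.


rate = (v2 - v1) / months
= (289.322 - 289.984) / 10
= -0.6620 / 10
= -0.0662

-0.0662


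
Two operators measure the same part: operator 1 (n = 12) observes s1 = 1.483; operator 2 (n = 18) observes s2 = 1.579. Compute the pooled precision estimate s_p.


s_p = sqrt(((n1-1)*s1^2 + (n2-1)*s2^2) / (n1+n2-2))
numerator = (12-1)*1.483^2 + (18-1)*1.579^2 = 24.192179 + 42.385097 = 66.577276
denominator = 12 + 18 - 2 = 28
s_p^2 = 66.577276 / 28 = 2.3777599
s_p = sqrt(2.3777599) = 1.5420

1.5420


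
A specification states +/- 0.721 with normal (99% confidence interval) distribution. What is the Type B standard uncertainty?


u_B = half_width / 2.576
u_B = 0.721 / 2.576
u_B = 0.2799

0.2799


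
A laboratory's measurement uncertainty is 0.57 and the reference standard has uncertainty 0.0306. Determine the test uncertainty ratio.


TUR = u_lab / u_ref
= 0.57 / 0.0306
= 18.6275

18.6275


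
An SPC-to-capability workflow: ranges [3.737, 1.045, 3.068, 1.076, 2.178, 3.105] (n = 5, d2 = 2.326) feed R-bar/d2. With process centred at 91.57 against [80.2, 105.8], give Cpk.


R_bar = (3.737 + 1.045 + 3.068 + 1.076 + 2.178 + 3.105) / 6 = 2.3681667
sigma = R_bar / d2 = 2.3681667 / 2.326 = 1.0181284
Cp = (USL - LSL)/(6*sigma) = (105.8 - 80.2)/(6*1.0181284) = 4.1907
Cpu = (105.8 - 91.57)/(3*1.0181284) = 4.6589
Cpl = (91.57 - 80.2)/(3*1.0181284) = 3.7225
Cpk = min(Cpu, Cpl) = 3.7225

3.7225


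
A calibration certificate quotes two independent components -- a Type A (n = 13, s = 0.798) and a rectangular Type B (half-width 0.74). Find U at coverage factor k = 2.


u_A = s / sqrt(n) = 0.798 / sqrt(13) = 0.22132538
u_B = half_width / sqrt(3) = 0.74 / sqrt(3) = 0.4272392
uc = sqrt(u_A^2 + u_B^2) = sqrt(0.22132538^2 + 0.4272392^2) = 0.48116344
U = k * uc = 2 * 0.48116344
U = 0.9623

0.9623


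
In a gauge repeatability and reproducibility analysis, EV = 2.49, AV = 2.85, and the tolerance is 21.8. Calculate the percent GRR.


GRR = sqrt(EV^2 + AV^2) = sqrt(2.49^2 + 2.85^2) = 3.7845211
%GRR = GRR / tol * 100 = 3.7845211 / 21.8 * 100
%GRR = 17.3602

17.3602


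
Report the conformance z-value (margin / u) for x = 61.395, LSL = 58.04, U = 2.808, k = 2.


u = U / k = 2.808 / 2 = 1.404
margin = |LSL - x| = |58.04 - 61.395| = 3.355
z = margin / u = 3.355 / 1.404
z = 2.3896

2.3896


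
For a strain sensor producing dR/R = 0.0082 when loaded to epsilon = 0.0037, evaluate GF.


GF = (dR/R) / epsilon
= 0.0082 / 0.0037
= 2.2162

2.2162


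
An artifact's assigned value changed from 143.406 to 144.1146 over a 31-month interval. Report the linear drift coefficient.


rate = (v2 - v1) / months
= (144.1146 - 143.406) / 31
= 0.7086 / 31
= 0.0229

0.0229


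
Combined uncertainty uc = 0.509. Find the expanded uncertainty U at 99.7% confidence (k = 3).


U = k * uc
U = 3 * 0.509
U = 1.5270

1.5270


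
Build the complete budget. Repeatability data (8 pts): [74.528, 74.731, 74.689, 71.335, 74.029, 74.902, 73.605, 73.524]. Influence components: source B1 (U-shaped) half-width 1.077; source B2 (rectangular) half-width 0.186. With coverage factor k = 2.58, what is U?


mean = (74.528 + 74.731 + 74.689 + 71.335 + 74.029 + 74.902 + 73.605 + 73.524) / 8 = 73.917875
s = sqrt(sum((x - mean)^2)/(n-1)) = 1.1669974
u_A = s / sqrt(n) = 1.1669974 / sqrt(8) = 0.41259589
u_B1 = 1.077 / sqrt(2) = 0.761554
u_B2 = 0.186 / sqrt(3) = 0.10738715
uc = sqrt(0.41259589^2 + 0.761554^2 + 0.10738715^2) = 0.87277252
U = k * uc = 2.58 * 0.87277252
U = 2.2518

2.2518


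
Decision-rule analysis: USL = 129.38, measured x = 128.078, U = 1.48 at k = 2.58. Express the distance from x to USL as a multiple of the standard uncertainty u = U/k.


u = U / k = 1.48 / 2.58 = 0.57364341
margin = |USL - x| = |129.38 - 128.078| = 1.302
z = margin / u = 1.302 / 0.57364341
z = 2.2697

2.2697


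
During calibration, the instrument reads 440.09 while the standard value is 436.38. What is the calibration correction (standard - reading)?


Correction = standard - reading
= 436.38 - 440.09
= -3.7100

-3.7100


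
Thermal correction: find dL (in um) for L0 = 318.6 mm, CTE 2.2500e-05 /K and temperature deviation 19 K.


dL = L * alpha * dT
= 318.6 * 2.2500e-05 * 19
= 0.1362015 mm
dL_um = 0.1362015 * 1000 = 136.2015 um

136.2015


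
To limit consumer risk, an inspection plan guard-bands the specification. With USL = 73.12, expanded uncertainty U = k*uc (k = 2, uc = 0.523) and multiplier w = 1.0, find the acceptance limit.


U = k * uc = 2 * 0.523 = 1.046
guard band g = w * U = 1.0 * 1.046 = 1.046
AL = USL - g = 73.12 - 1.046
AL = 72.0740

72.0740


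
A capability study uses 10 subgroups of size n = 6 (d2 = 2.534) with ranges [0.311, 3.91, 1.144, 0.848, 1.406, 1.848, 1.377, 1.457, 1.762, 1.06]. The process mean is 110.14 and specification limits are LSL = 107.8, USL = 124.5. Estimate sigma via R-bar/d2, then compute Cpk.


R_bar = (0.311 + 3.91 + 1.144 + 0.848 + 1.406 + 1.848 + 1.377 + 1.457 + 1.762 + 1.06) / 10 = 1.5123
sigma = R_bar / d2 = 1.5123 / 2.534 = 0.59680347
Cp = (USL - LSL)/(6*sigma) = (124.5 - 107.8)/(6*0.59680347) = 4.6637
Cpu = (124.5 - 110.14)/(3*0.59680347) = 8.0205
Cpl = (110.14 - 107.8)/(3*0.59680347) = 1.3070
Cpk = min(Cpu, Cpl) = 1.3070

1.3070


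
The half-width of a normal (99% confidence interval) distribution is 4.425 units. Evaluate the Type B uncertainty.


u_B = half_width / 2.576
u_B = 4.425 / 2.576
u_B = 1.7178

1.7178


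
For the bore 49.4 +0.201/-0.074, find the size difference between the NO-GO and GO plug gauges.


GO = nominal - lower_tol (smallest hole = maximum material condition)
GO = 49.4 - 0.074 = 49.326
NO-GO = nominal + upper_tol (largest hole = least material condition)
NO-GO = 49.4 + 0.201 = 49.601
spread = NO-GO - GO = 49.601 - 49.326 = 0.2750

0.2750


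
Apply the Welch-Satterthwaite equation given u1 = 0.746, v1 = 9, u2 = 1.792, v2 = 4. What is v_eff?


uc = sqrt(u1^2 + u2^2) = sqrt(0.746^2 + 1.792^2) = 1.941077
v_eff = uc^4 / (u1^4/v1 + u2^4/v2)
= 1.941077^4 / (0.746^4/9 + 1.792^4/4)
= 14.196166 / 2.6124663
v_eff = 5.4340

5.4340


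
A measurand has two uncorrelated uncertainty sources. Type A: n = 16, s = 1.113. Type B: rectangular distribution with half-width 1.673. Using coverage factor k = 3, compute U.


u_A = s / sqrt(n) = 1.113 / sqrt(16) = 0.27825
u_B = half_width / sqrt(3) = 1.673 / sqrt(3) = 0.965907
uc = sqrt(u_A^2 + u_B^2) = sqrt(0.27825^2 + 0.965907^2) = 1.0051862
U = k * uc = 3 * 1.0051862
U = 3.0156

3.0156


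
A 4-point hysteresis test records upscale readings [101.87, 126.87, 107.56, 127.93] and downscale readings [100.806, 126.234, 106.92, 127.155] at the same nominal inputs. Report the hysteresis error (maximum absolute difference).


|101.87 - 100.806| = 1.0640
|126.87 - 126.234| = 0.6360
|107.56 - 106.92| = 0.6400
|127.93 - 127.155| = 0.7750
hysteresis = max(diffs) = 1.0640

1.0640


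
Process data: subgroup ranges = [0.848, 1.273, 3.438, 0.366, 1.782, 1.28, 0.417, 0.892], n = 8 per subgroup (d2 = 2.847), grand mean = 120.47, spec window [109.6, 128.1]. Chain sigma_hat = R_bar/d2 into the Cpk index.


R_bar = (0.848 + 1.273 + 3.438 + 0.366 + 1.782 + 1.28 + 0.417 + 0.892) / 8 = 1.287
sigma = R_bar / d2 = 1.287 / 2.847 = 0.45205479
Cp = (USL - LSL)/(6*sigma) = (128.1 - 109.6)/(6*0.45205479) = 6.8207
Cpu = (128.1 - 120.47)/(3*0.45205479) = 5.6262
Cpl = (120.47 - 109.6)/(3*0.45205479) = 8.0153
Cpk = min(Cpu, Cpl) = 5.6262

5.6262


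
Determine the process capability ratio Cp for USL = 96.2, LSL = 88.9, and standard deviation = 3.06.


Cp = (USL - LSL) / (6 * sigma)
= (96.2 - 88.9) / (6 * 3.06)
= 7.3000 / 18.3600
= 0.3976

0.3976
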